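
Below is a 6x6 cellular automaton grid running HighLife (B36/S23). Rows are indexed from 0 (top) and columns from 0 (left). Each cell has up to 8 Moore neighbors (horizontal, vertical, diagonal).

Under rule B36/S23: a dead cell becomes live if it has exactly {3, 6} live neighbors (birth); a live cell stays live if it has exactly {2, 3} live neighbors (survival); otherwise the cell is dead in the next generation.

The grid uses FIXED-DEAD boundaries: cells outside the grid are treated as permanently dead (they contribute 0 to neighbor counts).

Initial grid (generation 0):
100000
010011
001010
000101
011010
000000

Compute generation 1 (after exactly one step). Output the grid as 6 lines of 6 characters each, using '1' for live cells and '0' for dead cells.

Answer: 000000
010111
001000
010001
001110
000000

Derivation:
Simulating step by step:
Generation 0 (given above): 11 live cells
Generation 1: 10 live cells
(generation 1 grid is the final answer)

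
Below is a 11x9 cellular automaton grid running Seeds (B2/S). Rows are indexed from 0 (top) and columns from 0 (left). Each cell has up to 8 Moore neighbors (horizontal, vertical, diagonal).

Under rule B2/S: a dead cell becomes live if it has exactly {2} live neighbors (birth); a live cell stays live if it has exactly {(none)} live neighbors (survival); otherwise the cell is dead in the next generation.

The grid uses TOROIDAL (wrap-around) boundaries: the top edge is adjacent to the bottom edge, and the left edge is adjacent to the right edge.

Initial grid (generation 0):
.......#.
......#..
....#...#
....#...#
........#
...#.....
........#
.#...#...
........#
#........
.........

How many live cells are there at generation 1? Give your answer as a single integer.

Answer: 22

Derivation:
Simulating step by step:
Generation 0 (given above): 13 live cells
Generation 1: 22 live cells
......#..
.....#..#
#..#.....
...#.#...
#..##..#.
#......##
#.#.#....
.......##
.#.......
........#
........#
Population at generation 1: 22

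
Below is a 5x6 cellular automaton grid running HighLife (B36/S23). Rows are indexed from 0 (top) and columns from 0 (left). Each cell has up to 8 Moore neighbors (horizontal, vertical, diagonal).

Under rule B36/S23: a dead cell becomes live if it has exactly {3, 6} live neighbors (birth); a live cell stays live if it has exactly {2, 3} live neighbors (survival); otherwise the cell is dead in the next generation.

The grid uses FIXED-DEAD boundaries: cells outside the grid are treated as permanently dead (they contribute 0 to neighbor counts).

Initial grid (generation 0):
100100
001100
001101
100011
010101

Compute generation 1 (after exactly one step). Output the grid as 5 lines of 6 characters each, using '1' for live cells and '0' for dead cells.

Answer: 001100
010000
011001
010001
000001

Derivation:
Simulating step by step:
Generation 0 (given above): 13 live cells
Generation 1: 9 live cells
(generation 1 grid is the final answer)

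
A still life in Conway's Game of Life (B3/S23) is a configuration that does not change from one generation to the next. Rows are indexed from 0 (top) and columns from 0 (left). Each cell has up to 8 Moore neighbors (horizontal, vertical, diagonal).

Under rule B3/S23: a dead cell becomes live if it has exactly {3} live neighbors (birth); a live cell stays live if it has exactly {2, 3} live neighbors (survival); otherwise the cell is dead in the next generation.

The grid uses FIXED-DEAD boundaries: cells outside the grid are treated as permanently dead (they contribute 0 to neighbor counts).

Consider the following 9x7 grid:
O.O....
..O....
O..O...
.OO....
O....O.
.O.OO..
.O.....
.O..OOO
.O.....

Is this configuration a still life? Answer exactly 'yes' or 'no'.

Compute generation 1 and compare to generation 0 (given above):
Generation 1:
.O.....
..OO...
...O...
OOO....
O..OO..
OOO.O..
OO.O...
OOO..O.
.....O.
Cell (0,0) differs: gen0=1 vs gen1=0 -> NOT a still life.

Answer: no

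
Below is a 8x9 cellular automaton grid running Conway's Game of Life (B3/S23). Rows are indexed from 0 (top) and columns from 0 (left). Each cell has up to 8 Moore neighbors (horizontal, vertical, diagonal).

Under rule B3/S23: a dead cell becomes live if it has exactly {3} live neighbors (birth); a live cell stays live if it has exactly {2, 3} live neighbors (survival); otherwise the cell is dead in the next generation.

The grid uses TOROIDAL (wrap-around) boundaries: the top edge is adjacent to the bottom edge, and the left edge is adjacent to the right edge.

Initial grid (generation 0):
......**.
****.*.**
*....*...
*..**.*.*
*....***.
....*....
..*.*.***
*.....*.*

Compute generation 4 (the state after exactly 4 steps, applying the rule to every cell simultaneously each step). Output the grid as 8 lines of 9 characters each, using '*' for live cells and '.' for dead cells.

Simulating step by step:
Generation 0 (given above): 29 live cells
Generation 1: 23 live cells
..*..*...
***.**.*.
.....*...
**..*....
*..*..**.
...**....
*..*..*.*
*........
Generation 2: 42 live cells
*.*****.*
.*****...
..**.**.*
**..***.*
****.*..*
*.*****..
*..**...*
**......*
Generation 3: 8 live cells
......***
........*
........*
.........
.........
......**.
.......*.
.........
Generation 4: 10 live cells
(generation 4 grid is the final answer)

Answer: .......**
*.......*
.........
.........
.........
......**.
......**.
......*.*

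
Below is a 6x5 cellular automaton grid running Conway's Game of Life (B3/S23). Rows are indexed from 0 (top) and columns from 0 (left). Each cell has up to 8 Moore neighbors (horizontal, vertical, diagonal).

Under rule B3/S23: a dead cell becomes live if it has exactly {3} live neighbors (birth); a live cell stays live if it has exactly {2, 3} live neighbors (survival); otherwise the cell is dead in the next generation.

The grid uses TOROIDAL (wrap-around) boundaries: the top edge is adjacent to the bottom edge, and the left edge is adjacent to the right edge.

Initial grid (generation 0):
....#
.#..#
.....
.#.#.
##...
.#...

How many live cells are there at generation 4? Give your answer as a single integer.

Simulating step by step:
Generation 0 (given above): 8 live cells
Generation 1: 9 live cells
.....
#....
#.#..
###..
##...
.#...
Generation 2: 8 live cells
.....
.#...
#.#.#
..#.#
.....
##...
Generation 3: 12 live cells
##...
##...
#.#.#
##..#
##...
.....
Generation 4: 9 live cells
##...
..#..
..##.
..##.
.#..#
.....
Population at generation 4: 9

Answer: 9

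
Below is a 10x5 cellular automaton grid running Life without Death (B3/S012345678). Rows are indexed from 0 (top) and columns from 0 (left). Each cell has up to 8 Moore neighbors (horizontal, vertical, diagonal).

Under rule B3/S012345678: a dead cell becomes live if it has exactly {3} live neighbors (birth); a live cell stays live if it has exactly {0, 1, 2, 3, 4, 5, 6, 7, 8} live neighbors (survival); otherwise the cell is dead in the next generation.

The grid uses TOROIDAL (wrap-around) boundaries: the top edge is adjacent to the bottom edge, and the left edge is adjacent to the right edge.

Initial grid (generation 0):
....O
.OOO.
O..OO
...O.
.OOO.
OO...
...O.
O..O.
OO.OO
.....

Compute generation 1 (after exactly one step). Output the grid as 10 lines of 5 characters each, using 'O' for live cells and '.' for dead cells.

Answer: ..OOO
.OOO.
OO.OO
OO.O.
OOOOO
OO.OO
OOOO.
OO.O.
OOOOO
...O.

Derivation:
Simulating step by step:
Generation 0 (given above): 20 live cells
Generation 1: 35 live cells
(generation 1 grid is the final answer)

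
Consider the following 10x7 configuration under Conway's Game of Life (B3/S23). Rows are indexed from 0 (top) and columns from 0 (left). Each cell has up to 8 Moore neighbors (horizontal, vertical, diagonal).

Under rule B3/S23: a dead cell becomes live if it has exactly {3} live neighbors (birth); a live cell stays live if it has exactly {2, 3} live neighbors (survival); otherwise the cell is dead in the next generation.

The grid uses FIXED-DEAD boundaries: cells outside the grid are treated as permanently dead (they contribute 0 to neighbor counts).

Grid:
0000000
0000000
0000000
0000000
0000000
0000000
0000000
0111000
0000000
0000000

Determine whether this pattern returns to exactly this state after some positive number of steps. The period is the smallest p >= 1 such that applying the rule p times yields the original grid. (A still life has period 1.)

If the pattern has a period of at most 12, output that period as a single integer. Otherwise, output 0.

Simulating and comparing each generation to the original:
Gen 0 (original, given above): 3 live cells
Gen 1: 3 live cells, differs from original
Gen 2: 3 live cells, MATCHES original -> period = 2

Answer: 2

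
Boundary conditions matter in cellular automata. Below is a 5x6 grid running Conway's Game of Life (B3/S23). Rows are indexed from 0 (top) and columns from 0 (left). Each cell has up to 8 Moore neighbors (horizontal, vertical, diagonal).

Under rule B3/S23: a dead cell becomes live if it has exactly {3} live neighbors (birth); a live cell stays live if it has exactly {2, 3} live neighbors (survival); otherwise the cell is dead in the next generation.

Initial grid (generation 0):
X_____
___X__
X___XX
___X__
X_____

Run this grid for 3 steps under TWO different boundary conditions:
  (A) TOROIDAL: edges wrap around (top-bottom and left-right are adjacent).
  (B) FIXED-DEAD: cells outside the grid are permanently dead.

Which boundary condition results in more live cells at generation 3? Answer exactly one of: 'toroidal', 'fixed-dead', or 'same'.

Under TOROIDAL boundary, generation 3:
______
___XX_
__X__X
___XX_
______
Population = 6

Under FIXED-DEAD boundary, generation 3:
______
___X_X
__X__X
___X_X
______
Population = 6

Comparison: toroidal=6, fixed-dead=6 -> same

Answer: same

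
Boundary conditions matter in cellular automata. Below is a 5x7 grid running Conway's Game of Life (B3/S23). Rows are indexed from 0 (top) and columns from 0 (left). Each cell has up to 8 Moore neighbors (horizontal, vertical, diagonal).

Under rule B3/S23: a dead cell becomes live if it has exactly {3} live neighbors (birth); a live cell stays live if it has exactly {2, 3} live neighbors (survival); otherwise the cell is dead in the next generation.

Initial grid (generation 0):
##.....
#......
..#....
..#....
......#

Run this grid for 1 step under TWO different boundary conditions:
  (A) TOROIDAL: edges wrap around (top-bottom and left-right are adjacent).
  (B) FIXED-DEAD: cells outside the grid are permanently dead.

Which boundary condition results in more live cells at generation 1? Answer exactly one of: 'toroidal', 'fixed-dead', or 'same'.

Answer: toroidal

Derivation:
Under TOROIDAL boundary, generation 1:
##....#
#......
.#.....
.......
##.....
Population = 7

Under FIXED-DEAD boundary, generation 1:
##.....
#......
.#.....
.......
.......
Population = 4

Comparison: toroidal=7, fixed-dead=4 -> toroidal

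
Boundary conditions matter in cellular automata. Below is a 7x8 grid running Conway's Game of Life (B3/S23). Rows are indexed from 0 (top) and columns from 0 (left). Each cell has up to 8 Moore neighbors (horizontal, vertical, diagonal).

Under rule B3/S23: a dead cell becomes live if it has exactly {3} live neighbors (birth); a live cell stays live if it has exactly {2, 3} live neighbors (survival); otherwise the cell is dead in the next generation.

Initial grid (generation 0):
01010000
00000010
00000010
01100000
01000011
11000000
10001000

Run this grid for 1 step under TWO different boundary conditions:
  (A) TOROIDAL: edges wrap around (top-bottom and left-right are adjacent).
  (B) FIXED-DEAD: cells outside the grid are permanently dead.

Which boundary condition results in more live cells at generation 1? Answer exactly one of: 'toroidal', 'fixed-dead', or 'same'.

Under TOROIDAL boundary, generation 1:
00000000
00000000
00000000
11100011
00000001
01000000
10100000
Population = 9

Under FIXED-DEAD boundary, generation 1:
00000000
00000000
00000000
01100011
00000000
11000000
11000000
Population = 8

Comparison: toroidal=9, fixed-dead=8 -> toroidal

Answer: toroidal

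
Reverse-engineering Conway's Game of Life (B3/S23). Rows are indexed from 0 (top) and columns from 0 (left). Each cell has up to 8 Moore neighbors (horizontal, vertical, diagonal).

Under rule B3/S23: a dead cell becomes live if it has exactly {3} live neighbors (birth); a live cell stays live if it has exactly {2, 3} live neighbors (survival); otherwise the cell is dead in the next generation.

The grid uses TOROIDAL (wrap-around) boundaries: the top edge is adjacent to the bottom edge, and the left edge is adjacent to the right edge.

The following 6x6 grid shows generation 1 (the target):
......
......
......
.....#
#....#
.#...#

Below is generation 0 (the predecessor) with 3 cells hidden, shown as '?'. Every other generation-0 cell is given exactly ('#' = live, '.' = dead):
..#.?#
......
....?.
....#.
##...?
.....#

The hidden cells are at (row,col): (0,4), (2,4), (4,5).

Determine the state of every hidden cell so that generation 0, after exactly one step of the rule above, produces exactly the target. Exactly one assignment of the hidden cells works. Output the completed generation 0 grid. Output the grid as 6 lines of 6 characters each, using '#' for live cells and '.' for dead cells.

Hidden generation-0 cells (in order): (0,4), (2,4), (4,5).
A hidden cell only influences target cells in its own 3x3 neighborhood. Try each of the 2^3 = 8 assignments, step the completed generation 0 forward once under B3/S23, and compare with the target:
  (0,4)=. (2,4)=. (4,5)=. -> step gives (3,5)='.' but target has '#' -> reject
  (0,4)=. (2,4)=. (4,5)=# -> step gives (3,0)='#' but target has '.' -> reject
  (0,4)=. (2,4)=# (4,5)=. -> step reproduces the target at every cell -> ACCEPT
  (0,4)=. (2,4)=# (4,5)=# -> step gives (3,0)='#' but target has '.' -> reject
  (0,4)=# (2,4)=. (4,5)=. -> step gives (0,4)='#' but target has '.' -> reject
  (0,4)=# (2,4)=. (4,5)=# -> step gives (0,4)='#' but target has '.' -> reject
  (0,4)=# (2,4)=# (4,5)=. -> step gives (0,4)='#' but target has '.' -> reject
  (0,4)=# (2,4)=# (4,5)=# -> step gives (0,4)='#' but target has '.' -> reject
Unique solution: (0,4)=dead, (2,4)=live, (4,5)=dead.
Check: live-neighbor counts of every cell in the completed generation 0:
210121
111222
000212
221213
211123
432122
Applying B3/S23 to generation 0 with these counts gives:
......
......
......
.....#
#....#
.#...#
which matches the target exactly.

Answer: ..#..#
......
....#.
....#.
##....
.....#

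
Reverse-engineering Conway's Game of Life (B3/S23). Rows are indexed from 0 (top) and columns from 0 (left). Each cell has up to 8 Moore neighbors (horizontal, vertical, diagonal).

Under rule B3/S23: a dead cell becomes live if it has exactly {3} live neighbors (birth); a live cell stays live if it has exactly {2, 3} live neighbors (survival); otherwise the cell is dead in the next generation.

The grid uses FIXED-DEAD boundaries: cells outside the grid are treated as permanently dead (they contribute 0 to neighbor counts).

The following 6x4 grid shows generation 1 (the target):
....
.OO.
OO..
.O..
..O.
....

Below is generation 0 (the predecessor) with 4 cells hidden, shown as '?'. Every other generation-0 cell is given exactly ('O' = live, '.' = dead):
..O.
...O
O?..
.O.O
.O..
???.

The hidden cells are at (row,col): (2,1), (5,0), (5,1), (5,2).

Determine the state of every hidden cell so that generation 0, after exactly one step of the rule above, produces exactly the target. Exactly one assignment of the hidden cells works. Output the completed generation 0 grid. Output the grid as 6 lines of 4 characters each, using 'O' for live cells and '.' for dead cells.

Hidden generation-0 cells (in order): (2,1), (5,0), (5,1), (5,2).
A hidden cell only influences target cells in its own 3x3 neighborhood. Try each of the 2^4 = 16 assignments, step the completed generation 0 forward once under B3/S23, and compare with the target:
  (2,1)=. (5,0)=. (5,1)=. (5,2)=. -> step gives (1,1)='.' but target has 'O' -> reject
  (2,1)=. (5,0)=. (5,1)=. (5,2)=O -> step gives (1,1)='.' but target has 'O' -> reject
  (2,1)=. (5,0)=. (5,1)=O (5,2)=. -> step gives (1,1)='.' but target has 'O' -> reject
  (2,1)=. (5,0)=. (5,1)=O (5,2)=O -> step gives (1,1)='.' but target has 'O' -> reject
  (2,1)=. (5,0)=O (5,1)=. (5,2)=. -> step gives (1,1)='.' but target has 'O' -> reject
  (2,1)=. (5,0)=O (5,1)=. (5,2)=O -> step gives (1,1)='.' but target has 'O' -> reject
  (2,1)=. (5,0)=O (5,1)=O (5,2)=. -> step gives (1,1)='.' but target has 'O' -> reject
  (2,1)=. (5,0)=O (5,1)=O (5,2)=O -> step gives (1,1)='.' but target has 'O' -> reject
  (2,1)=O (5,0)=. (5,1)=. (5,2)=. -> step reproduces the target at every cell -> ACCEPT
  (2,1)=O (5,0)=. (5,1)=. (5,2)=O -> step gives (4,1)='O' but target has '.' -> reject
  (2,1)=O (5,0)=. (5,1)=O (5,2)=. -> step gives (4,0)='O' but target has '.' -> reject
  (2,1)=O (5,0)=. (5,1)=O (5,2)=O -> step gives (4,0)='O' but target has '.' -> reject
  (2,1)=O (5,0)=O (5,1)=. (5,2)=. -> step gives (4,0)='O' but target has '.' -> reject
  (2,1)=O (5,0)=O (5,1)=. (5,2)=O -> step gives (4,0)='O' but target has '.' -> reject
  (2,1)=O (5,0)=O (5,1)=O (5,2)=. -> step gives (4,1)='O' but target has '.' -> reject
  (2,1)=O (5,0)=O (5,1)=O (5,2)=O -> step gives (4,2)='.' but target has 'O' -> reject
Unique solution: (2,1)=live, (5,0)=dead, (5,1)=dead, (5,2)=dead.
Check: live-neighbor counts of every cell in the completed generation 0:
0112
2331
2242
4340
2131
1110
Applying B3/S23 to generation 0 with these counts gives:
....
.OO.
OO..
.O..
..O.
....
which matches the target exactly.

Answer: ..O.
...O
OO..
.O.O
.O..
....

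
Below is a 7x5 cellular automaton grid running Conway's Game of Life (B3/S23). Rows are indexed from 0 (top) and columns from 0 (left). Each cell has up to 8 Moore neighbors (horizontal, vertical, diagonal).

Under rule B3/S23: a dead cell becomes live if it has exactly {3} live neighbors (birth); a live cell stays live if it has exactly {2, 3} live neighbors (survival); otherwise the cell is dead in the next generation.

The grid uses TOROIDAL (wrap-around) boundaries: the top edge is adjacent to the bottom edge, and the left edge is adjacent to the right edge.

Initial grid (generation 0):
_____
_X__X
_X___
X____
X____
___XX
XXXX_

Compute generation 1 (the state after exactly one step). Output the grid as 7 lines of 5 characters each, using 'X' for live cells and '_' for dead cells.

Answer: ___XX
X____
_X___
XX___
X____
___X_
XXXX_

Derivation:
Simulating step by step:
Generation 0 (given above): 11 live cells
Generation 1: 12 live cells
(generation 1 grid is the final answer)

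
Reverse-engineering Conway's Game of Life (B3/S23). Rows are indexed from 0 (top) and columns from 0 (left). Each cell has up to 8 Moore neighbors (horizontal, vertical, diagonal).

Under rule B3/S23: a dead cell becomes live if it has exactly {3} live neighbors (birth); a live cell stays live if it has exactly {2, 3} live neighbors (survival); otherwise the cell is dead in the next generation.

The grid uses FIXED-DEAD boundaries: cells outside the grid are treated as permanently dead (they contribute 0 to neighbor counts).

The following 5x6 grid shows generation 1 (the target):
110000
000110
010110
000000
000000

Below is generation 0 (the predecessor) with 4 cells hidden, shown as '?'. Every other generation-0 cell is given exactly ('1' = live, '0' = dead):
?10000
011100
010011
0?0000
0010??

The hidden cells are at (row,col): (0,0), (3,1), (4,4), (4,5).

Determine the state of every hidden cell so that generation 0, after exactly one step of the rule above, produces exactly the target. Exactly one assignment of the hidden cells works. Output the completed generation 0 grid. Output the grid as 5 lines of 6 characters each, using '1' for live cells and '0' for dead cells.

Hidden generation-0 cells (in order): (0,0), (3,1), (4,4), (4,5).
A hidden cell only influences target cells in its own 3x3 neighborhood. Try each of the 2^4 = 16 assignments, step the completed generation 0 forward once under B3/S23, and compare with the target:
  (0,0)=0 (3,1)=0 (4,4)=0 (4,5)=0 -> step gives (0,0)='0' but target has '1' -> reject
  (0,0)=0 (3,1)=0 (4,4)=0 (4,5)=1 -> step gives (0,0)='0' but target has '1' -> reject
  (0,0)=0 (3,1)=0 (4,4)=1 (4,5)=0 -> step gives (0,0)='0' but target has '1' -> reject
  (0,0)=0 (3,1)=0 (4,4)=1 (4,5)=1 -> step gives (0,0)='0' but target has '1' -> reject
  (0,0)=0 (3,1)=1 (4,4)=0 (4,5)=0 -> step gives (0,0)='0' but target has '1' -> reject
  (0,0)=0 (3,1)=1 (4,4)=0 (4,5)=1 -> step gives (0,0)='0' but target has '1' -> reject
  (0,0)=0 (3,1)=1 (4,4)=1 (4,5)=0 -> step gives (0,0)='0' but target has '1' -> reject
  (0,0)=0 (3,1)=1 (4,4)=1 (4,5)=1 -> step gives (0,0)='0' but target has '1' -> reject
  (0,0)=1 (3,1)=0 (4,4)=0 (4,5)=0 -> step reproduces the target at every cell -> ACCEPT
  (0,0)=1 (3,1)=0 (4,4)=0 (4,5)=1 -> step gives (3,4)='1' but target has '0' -> reject
  (0,0)=1 (3,1)=0 (4,4)=1 (4,5)=0 -> step gives (3,3)='1' but target has '0' -> reject
  (0,0)=1 (3,1)=0 (4,4)=1 (4,5)=1 -> step gives (3,3)='1' but target has '0' -> reject
  (0,0)=1 (3,1)=1 (4,4)=0 (4,5)=0 -> step gives (2,0)='1' but target has '0' -> reject
  (0,0)=1 (3,1)=1 (4,4)=0 (4,5)=1 -> step gives (2,0)='1' but target has '0' -> reject
  (0,0)=1 (3,1)=1 (4,4)=1 (4,5)=0 -> step gives (2,0)='1' but target has '0' -> reject
  (0,0)=1 (3,1)=1 (4,4)=1 (4,5)=1 -> step gives (2,0)='1' but target has '0' -> reject
Unique solution: (0,0)=live, (3,1)=dead, (4,4)=dead, (4,5)=dead.
Check: live-neighbor counts of every cell in the completed generation 0:
234210
444232
224321
122222
010100
Applying B3/S23 to generation 0 with these counts gives:
110000
000110
010110
000000
000000
which matches the target exactly.

Answer: 110000
011100
010011
000000
001000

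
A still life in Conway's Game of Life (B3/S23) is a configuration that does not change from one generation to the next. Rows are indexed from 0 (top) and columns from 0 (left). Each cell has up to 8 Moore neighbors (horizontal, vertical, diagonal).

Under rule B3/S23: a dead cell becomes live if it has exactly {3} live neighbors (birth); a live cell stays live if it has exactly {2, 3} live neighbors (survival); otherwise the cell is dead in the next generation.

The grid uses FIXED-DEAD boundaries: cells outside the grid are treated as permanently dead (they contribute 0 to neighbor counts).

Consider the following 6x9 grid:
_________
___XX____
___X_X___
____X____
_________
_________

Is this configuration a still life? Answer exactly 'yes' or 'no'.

Compute generation 1 and compare to generation 0 (given above):
Generation 1:
_________
___XX____
___X_X___
____X____
_________
_________
The grids are IDENTICAL -> still life.

Answer: yes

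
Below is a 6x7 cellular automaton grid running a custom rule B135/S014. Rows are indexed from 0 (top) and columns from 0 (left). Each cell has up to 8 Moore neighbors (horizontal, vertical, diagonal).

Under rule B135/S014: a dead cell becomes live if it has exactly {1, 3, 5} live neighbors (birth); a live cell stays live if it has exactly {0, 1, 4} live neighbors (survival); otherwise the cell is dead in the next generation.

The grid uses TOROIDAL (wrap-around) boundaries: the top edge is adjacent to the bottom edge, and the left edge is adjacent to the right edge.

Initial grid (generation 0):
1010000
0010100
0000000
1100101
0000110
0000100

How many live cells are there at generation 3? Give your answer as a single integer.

Simulating step by step:
Generation 0 (given above): 11 live cells
Generation 1: 26 live cells
1110001
1111111
1101010
0110000
1011011
1011010
Generation 2: 14 live cells
0000110
0001110
0001101
1000011
0001001
0001000
Generation 3: 17 live cells
0000000
1001001
1100001
0101011
1101110
1000010
Population at generation 3: 17

Answer: 17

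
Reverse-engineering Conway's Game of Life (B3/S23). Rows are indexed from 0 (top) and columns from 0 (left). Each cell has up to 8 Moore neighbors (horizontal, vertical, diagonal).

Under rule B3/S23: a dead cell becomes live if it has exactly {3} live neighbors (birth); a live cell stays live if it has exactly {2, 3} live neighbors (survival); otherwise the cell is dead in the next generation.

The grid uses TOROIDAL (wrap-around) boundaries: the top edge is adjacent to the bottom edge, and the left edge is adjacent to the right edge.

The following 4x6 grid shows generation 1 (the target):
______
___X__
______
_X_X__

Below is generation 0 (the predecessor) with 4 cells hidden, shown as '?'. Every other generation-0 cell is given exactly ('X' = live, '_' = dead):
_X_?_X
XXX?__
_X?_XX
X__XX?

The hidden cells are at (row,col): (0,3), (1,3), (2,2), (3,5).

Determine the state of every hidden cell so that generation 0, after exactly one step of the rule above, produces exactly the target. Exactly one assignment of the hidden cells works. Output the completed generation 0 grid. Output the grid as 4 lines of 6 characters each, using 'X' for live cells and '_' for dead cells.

Answer: _X_X_X
XXXX__
_X__XX
X__XXX

Derivation:
Hidden generation-0 cells (in order): (0,3), (1,3), (2,2), (3,5).
A hidden cell only influences target cells in its own 3x3 neighborhood. Try each of the 2^4 = 16 assignments, step the completed generation 0 forward once under B3/S23, and compare with the target:
  (0,3)=_ (1,3)=_ (2,2)=_ (3,5)=_ -> step gives (0,3)='X' but target has '_' -> reject
  (0,3)=_ (1,3)=_ (2,2)=_ (3,5)=X -> step gives (0,3)='X' but target has '_' -> reject
  (0,3)=_ (1,3)=_ (2,2)=X (3,5)=_ -> step gives (0,3)='X' but target has '_' -> reject
  (0,3)=_ (1,3)=_ (2,2)=X (3,5)=X -> step gives (0,3)='X' but target has '_' -> reject
  (0,3)=_ (1,3)=X (2,2)=_ (3,5)=_ -> step gives (0,5)='X' but target has '_' -> reject
  (0,3)=_ (1,3)=X (2,2)=_ (3,5)=X -> step gives (3,2)='X' but target has '_' -> reject
  (0,3)=_ (1,3)=X (2,2)=X (3,5)=_ -> step gives (0,5)='X' but target has '_' -> reject
  (0,3)=_ (1,3)=X (2,2)=X (3,5)=X -> step gives (3,1)='_' but target has 'X' -> reject
  (0,3)=X (1,3)=_ (2,2)=_ (3,5)=_ -> step gives (0,3)='X' but target has '_' -> reject
  (0,3)=X (1,3)=_ (2,2)=_ (3,5)=X -> step gives (0,3)='X' but target has '_' -> reject
  (0,3)=X (1,3)=_ (2,2)=X (3,5)=_ -> step gives (0,3)='X' but target has '_' -> reject
  (0,3)=X (1,3)=_ (2,2)=X (3,5)=X -> step gives (0,3)='X' but target has '_' -> reject
  (0,3)=X (1,3)=X (2,2)=_ (3,5)=_ -> step gives (0,5)='X' but target has '_' -> reject
  (0,3)=X (1,3)=X (2,2)=_ (3,5)=X -> step reproduces the target at every cell -> ACCEPT
  (0,3)=X (1,3)=X (2,2)=X (3,5)=_ -> step gives (0,5)='X' but target has '_' -> reject
  (0,3)=X (1,3)=X (2,2)=X (3,5)=X -> step gives (1,3)='_' but target has 'X' -> reject
Unique solution: (0,3)=live, (1,3)=live, (2,2)=dead, (3,5)=live.
Check: live-neighbor counts of every cell in the completed generation 0:
646464
545354
645555
534365
Applying B3/S23 to generation 0 with these counts gives:
______
___X__
______
_X_X__
which matches the target exactly.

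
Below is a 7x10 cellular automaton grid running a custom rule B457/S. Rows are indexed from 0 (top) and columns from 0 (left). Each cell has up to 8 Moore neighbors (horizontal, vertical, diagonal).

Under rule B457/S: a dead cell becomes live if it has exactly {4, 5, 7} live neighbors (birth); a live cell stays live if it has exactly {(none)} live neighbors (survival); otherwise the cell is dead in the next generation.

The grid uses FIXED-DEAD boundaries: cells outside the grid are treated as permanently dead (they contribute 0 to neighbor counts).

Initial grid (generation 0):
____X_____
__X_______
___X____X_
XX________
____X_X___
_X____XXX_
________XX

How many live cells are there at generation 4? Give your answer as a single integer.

Simulating step by step:
Generation 0 (given above): 14 live cells
Generation 1: 2 live cells
__________
__________
__________
__________
_______X__
__________
_______X__
Generation 2: 0 live cells
__________
__________
__________
__________
__________
__________
__________
Generation 3: 0 live cells
__________
__________
__________
__________
__________
__________
__________
Generation 4: 0 live cells
__________
__________
__________
__________
__________
__________
__________
Population at generation 4: 0

Answer: 0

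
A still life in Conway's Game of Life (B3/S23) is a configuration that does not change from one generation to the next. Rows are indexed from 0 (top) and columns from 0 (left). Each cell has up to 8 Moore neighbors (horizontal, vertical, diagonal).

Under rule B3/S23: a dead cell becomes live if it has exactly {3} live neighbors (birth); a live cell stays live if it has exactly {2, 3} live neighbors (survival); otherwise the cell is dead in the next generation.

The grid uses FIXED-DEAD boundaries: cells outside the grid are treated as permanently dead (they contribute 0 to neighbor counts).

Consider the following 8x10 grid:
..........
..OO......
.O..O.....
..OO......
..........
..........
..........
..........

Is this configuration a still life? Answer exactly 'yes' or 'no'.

Compute generation 1 and compare to generation 0 (given above):
Generation 1:
..........
..OO......
.O..O.....
..OO......
..........
..........
..........
..........
The grids are IDENTICAL -> still life.

Answer: yes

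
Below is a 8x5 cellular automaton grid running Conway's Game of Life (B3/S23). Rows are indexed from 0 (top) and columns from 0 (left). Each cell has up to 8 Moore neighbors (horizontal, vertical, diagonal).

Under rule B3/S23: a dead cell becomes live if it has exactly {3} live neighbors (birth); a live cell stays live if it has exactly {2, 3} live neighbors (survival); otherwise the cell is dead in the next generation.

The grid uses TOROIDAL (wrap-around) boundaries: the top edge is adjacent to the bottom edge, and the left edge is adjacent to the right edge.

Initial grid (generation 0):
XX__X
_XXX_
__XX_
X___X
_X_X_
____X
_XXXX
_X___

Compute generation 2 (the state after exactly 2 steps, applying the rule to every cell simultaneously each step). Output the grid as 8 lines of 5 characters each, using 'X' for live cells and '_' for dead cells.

Answer: _____
____X
XX__X
XX__X
_XXX_
_X__X
_XXXX
X____

Derivation:
Simulating step by step:
Generation 0 (given above): 18 live cells
Generation 1: 13 live cells
___XX
_____
X____
XX__X
___X_
_X__X
_XXXX
_____
Generation 2: 17 live cells
(generation 2 grid is the final answer)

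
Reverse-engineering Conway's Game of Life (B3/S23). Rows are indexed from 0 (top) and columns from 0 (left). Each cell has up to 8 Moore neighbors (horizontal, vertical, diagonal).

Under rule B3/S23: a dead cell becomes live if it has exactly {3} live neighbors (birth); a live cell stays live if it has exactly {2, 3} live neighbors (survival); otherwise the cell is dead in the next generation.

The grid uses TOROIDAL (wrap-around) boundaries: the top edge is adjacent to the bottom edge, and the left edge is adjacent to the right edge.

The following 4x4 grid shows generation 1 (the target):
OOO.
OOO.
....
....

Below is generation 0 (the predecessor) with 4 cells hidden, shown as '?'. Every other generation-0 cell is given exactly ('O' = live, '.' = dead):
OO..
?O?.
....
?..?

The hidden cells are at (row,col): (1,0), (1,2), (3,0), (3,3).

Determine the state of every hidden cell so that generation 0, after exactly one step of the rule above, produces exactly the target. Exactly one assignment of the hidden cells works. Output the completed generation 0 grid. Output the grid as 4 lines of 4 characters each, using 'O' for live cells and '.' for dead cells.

Hidden generation-0 cells (in order): (1,0), (1,2), (3,0), (3,3).
A hidden cell only influences target cells in its own 3x3 neighborhood. Try each of the 2^4 = 16 assignments, step the completed generation 0 forward once under B3/S23, and compare with the target:
  (1,0)=. (1,2)=. (3,0)=. (3,3)=. -> step gives (0,2)='.' but target has 'O' -> reject
  (1,0)=. (1,2)=. (3,0)=. (3,3)=O -> step gives (1,2)='.' but target has 'O' -> reject
  (1,0)=. (1,2)=. (3,0)=O (3,3)=. -> step gives (0,2)='.' but target has 'O' -> reject
  (1,0)=. (1,2)=. (3,0)=O (3,3)=O -> step gives (0,0)='.' but target has 'O' -> reject
  (1,0)=. (1,2)=O (3,0)=. (3,3)=. -> step reproduces the target at every cell -> ACCEPT
  (1,0)=. (1,2)=O (3,0)=. (3,3)=O -> step gives (0,2)='.' but target has 'O' -> reject
  (1,0)=. (1,2)=O (3,0)=O (3,3)=. -> step gives (0,1)='.' but target has 'O' -> reject
  (1,0)=. (1,2)=O (3,0)=O (3,3)=O -> step gives (0,0)='.' but target has 'O' -> reject
  (1,0)=O (1,2)=. (3,0)=. (3,3)=. -> step gives (0,2)='.' but target has 'O' -> reject
  (1,0)=O (1,2)=. (3,0)=. (3,3)=O -> step gives (0,0)='.' but target has 'O' -> reject
  (1,0)=O (1,2)=. (3,0)=O (3,3)=. -> step gives (0,0)='.' but target has 'O' -> reject
  (1,0)=O (1,2)=. (3,0)=O (3,3)=O -> step gives (0,0)='.' but target has 'O' -> reject
  (1,0)=O (1,2)=O (3,0)=. (3,3)=. -> step gives (0,1)='.' but target has 'O' -> reject
  (1,0)=O (1,2)=O (3,0)=. (3,3)=O -> step gives (0,0)='.' but target has 'O' -> reject
  (1,0)=O (1,2)=O (3,0)=O (3,3)=. -> step gives (0,0)='.' but target has 'O' -> reject
  (1,0)=O (1,2)=O (3,0)=O (3,3)=O -> step gives (0,0)='.' but target has 'O' -> reject
Unique solution: (1,0)=dead, (1,2)=live, (3,0)=dead, (3,3)=dead.
Check: live-neighbor counts of every cell in the completed generation 0:
2332
3322
1221
2211
Applying B3/S23 to generation 0 with these counts gives:
OOO.
OOO.
....
....
which matches the target exactly.

Answer: OO..
.OO.
....
....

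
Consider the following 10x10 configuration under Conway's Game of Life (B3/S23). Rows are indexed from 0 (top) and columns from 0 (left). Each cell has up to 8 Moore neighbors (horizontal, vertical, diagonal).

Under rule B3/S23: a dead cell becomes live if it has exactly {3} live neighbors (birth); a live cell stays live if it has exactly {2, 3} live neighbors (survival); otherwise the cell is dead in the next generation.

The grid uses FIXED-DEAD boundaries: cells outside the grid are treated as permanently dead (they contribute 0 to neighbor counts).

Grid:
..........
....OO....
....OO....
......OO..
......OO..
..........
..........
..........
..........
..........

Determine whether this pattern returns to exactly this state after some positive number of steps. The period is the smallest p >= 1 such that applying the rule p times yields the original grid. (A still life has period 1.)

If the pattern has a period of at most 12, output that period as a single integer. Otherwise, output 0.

Simulating and comparing each generation to the original:
Gen 0 (original, given above): 8 live cells
Gen 1: 6 live cells, differs from original
Gen 2: 8 live cells, MATCHES original -> period = 2

Answer: 2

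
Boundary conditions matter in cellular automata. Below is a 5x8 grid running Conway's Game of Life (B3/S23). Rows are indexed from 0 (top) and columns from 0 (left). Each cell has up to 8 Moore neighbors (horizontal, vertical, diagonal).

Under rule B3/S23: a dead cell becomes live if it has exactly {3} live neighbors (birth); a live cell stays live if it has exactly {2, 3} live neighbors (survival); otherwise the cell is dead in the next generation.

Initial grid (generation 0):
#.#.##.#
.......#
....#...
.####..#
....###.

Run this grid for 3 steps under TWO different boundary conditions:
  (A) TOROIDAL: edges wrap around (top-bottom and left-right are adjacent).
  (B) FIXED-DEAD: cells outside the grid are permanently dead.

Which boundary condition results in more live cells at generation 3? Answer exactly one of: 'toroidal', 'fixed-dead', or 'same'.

Answer: fixed-dead

Derivation:
Under TOROIDAL boundary, generation 3:
..##...#
..#....#
..#.....
##.##...
#..##...
Population = 13

Under FIXED-DEAD boundary, generation 3:
...##...
....#.##
.##.#.##
.##.#.##
..#####.
Population = 20

Comparison: toroidal=13, fixed-dead=20 -> fixed-dead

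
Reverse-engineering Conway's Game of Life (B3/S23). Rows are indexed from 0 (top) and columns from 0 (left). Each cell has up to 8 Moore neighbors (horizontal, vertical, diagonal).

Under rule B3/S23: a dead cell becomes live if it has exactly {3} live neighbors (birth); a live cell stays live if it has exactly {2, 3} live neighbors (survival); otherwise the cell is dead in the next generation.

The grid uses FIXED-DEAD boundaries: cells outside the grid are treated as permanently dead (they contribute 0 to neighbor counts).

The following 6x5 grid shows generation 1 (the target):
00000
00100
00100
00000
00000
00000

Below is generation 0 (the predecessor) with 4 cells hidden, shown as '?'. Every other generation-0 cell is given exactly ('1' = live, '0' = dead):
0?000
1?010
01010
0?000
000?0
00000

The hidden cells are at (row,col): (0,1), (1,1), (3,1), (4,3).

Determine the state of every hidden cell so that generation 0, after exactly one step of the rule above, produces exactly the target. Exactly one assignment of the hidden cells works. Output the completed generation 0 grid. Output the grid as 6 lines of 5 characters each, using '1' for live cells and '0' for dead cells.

Answer: 00000
10010
01010
00000
00000
00000

Derivation:
Hidden generation-0 cells (in order): (0,1), (1,1), (3,1), (4,3).
A hidden cell only influences target cells in its own 3x3 neighborhood. Try each of the 2^4 = 16 assignments, step the completed generation 0 forward once under B3/S23, and compare with the target:
  (0,1)=0 (1,1)=0 (3,1)=0 (4,3)=0 -> step reproduces the target at every cell -> ACCEPT
  (0,1)=0 (1,1)=0 (3,1)=0 (4,3)=1 -> step gives (3,2)='1' but target has '0' -> reject
  (0,1)=0 (1,1)=0 (3,1)=1 (4,3)=0 -> step gives (2,0)='1' but target has '0' -> reject
  (0,1)=0 (1,1)=0 (3,1)=1 (4,3)=1 -> step gives (2,0)='1' but target has '0' -> reject
  (0,1)=0 (1,1)=1 (3,1)=0 (4,3)=0 -> step gives (1,0)='1' but target has '0' -> reject
  (0,1)=0 (1,1)=1 (3,1)=0 (4,3)=1 -> step gives (1,0)='1' but target has '0' -> reject
  (0,1)=0 (1,1)=1 (3,1)=1 (4,3)=0 -> step gives (1,0)='1' but target has '0' -> reject
  (0,1)=0 (1,1)=1 (3,1)=1 (4,3)=1 -> step gives (1,0)='1' but target has '0' -> reject
  (0,1)=1 (1,1)=0 (3,1)=0 (4,3)=0 -> step gives (1,0)='1' but target has '0' -> reject
  (0,1)=1 (1,1)=0 (3,1)=0 (4,3)=1 -> step gives (1,0)='1' but target has '0' -> reject
  (0,1)=1 (1,1)=0 (3,1)=1 (4,3)=0 -> step gives (1,0)='1' but target has '0' -> reject
  (0,1)=1 (1,1)=0 (3,1)=1 (4,3)=1 -> step gives (1,0)='1' but target has '0' -> reject
  (0,1)=1 (1,1)=1 (3,1)=0 (4,3)=0 -> step gives (0,0)='1' but target has '0' -> reject
  (0,1)=1 (1,1)=1 (3,1)=0 (4,3)=1 -> step gives (0,0)='1' but target has '0' -> reject
  (0,1)=1 (1,1)=1 (3,1)=1 (4,3)=0 -> step gives (0,0)='1' but target has '0' -> reject
  (0,1)=1 (1,1)=1 (3,1)=1 (4,3)=1 -> step gives (0,0)='1' but target has '0' -> reject
Unique solution: (0,1)=dead, (1,1)=dead, (3,1)=dead, (4,3)=dead.
Check: live-neighbor counts of every cell in the completed generation 0:
11111
12312
21312
11211
00000
00000
Applying B3/S23 to generation 0 with these counts gives:
00000
00100
00100
00000
00000
00000
which matches the target exactly.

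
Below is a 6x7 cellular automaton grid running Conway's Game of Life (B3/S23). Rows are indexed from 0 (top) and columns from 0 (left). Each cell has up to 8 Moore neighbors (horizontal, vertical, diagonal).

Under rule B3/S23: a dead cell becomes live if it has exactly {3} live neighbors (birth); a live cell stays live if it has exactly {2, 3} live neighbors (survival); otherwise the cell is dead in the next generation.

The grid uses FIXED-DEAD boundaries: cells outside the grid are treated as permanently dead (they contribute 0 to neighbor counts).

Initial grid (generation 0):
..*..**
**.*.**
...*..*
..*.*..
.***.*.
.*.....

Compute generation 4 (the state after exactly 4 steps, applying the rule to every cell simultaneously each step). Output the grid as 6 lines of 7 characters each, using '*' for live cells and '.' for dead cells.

Simulating step by step:
Generation 0 (given above): 17 live cells
Generation 1: 17 live cells
.**.***
.*.*...
.*.*..*
.*..**.
.*.**..
.*.....
Generation 2: 22 live cells
.*****.
**.*..*
**.*.*.
**...*.
**.***.
..*....
Generation 3: 19 live cells
**.***.
......*
.....**
...*.**
*..***.
.****..
Generation 4: 10 live cells
(generation 4 grid is the final answer)

Answer: ....**.
......*
....*..
...*...
.*....*
.**..*.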